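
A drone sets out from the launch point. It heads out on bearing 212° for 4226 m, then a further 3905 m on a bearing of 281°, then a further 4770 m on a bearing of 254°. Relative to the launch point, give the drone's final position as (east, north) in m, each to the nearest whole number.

Leg 1 (212°, 4226 m): east 4226 sin 212° = -2239.44, north 4226 cos 212° = -3583.85
Leg 2 (281°, 3905 m): east 3905 sin 281° = -3833.25, north 3905 cos 281° = 745.11
Leg 3 (254°, 4770 m): east 4770 sin 254° = -4585.22, north 4770 cos 254° = -1314.79
Summing: -10657.91 m east, -4153.53 m north → (-10658, -4154).

(-10658, -4154)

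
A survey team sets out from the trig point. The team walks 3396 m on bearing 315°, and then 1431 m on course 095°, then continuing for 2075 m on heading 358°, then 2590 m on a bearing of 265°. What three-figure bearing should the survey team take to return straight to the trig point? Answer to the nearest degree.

Leg 1 (315°, 3396 m): east 3396 sin 315° = -2401.33, north 3396 cos 315° = 2401.33
Leg 2 (095°, 1431 m): east 1431 sin 95° = 1425.55, north 1431 cos 95° = -124.72
Leg 3 (358°, 2075 m): east 2075 sin 358° = -72.42, north 2075 cos 358° = 2073.74
Leg 4 (265°, 2590 m): east 2590 sin 265° = -2580.14, north 2590 cos 265° = -225.73
Net displacement: -3628.34 east, 4124.62 north. Direction back to start is (3628.34, -4124.62): bearing = atan2(3628.34, -4124.62) mod 360° = 138.66° ≈ 139°.

139°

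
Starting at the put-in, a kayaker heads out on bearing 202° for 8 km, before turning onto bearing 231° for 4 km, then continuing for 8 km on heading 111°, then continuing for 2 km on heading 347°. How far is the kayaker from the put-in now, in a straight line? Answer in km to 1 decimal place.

Leg 1 (202°, 8 km): east 8 sin 202° = -3.00, north 8 cos 202° = -7.42
Leg 2 (231°, 4 km): east 4 sin 231° = -3.11, north 4 cos 231° = -2.52
Leg 3 (111°, 8 km): east 8 sin 111° = 7.47, north 8 cos 111° = -2.87
Leg 4 (347°, 2 km): east 2 sin 347° = -0.45, north 2 cos 347° = 1.95
Net: 0.91 east, -10.85 north. Distance = √((0.91)² + (-10.85)²) = 10.891 km.

10.9 km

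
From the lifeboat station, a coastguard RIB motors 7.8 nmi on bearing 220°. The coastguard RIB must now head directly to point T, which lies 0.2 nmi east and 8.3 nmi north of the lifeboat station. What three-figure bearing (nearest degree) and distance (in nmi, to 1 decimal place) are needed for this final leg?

020°, 15.2 nmi

Leg 1 (220°, 7.8 nmi): east 7.8 sin 220° = -5.01, north 7.8 cos 220° = -5.98
Current position: (-5.01, -5.98). Target: (0.2, 8.3). Remaining: Δeast = 5.21, Δnorth = 14.28.
Bearing = atan2(5.21, 14.28) mod 360° = 20.06°; distance = √((5.21)² + (14.28)²) = 15.197 nmi.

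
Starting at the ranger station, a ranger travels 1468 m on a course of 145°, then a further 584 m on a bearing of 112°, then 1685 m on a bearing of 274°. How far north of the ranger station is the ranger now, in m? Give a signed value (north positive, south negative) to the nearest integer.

Leg 1 (145°, 1468 m): east 1468 sin 145° = 842.01, north 1468 cos 145° = -1202.52
Leg 2 (112°, 584 m): east 584 sin 112° = 541.48, north 584 cos 112° = -218.77
Leg 3 (274°, 1685 m): east 1685 sin 274° = -1680.90, north 1685 cos 274° = 117.54
Net north component: -1303.75 m.

-1304 m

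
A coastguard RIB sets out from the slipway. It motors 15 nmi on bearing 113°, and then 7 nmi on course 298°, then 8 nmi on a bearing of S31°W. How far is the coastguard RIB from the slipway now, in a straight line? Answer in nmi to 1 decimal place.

10.1 nmi

Leg 1 (113°, 15 nmi): east 15 sin 113° = 13.81, north 15 cos 113° = -5.86
Leg 2 (298°, 7 nmi): east 7 sin 298° = -6.18, north 7 cos 298° = 3.29
Leg 3 (S31°W, 8 nmi): east 8 sin 211° = -4.12, north 8 cos 211° = -6.86
Net: 3.51 east, -9.43 north. Distance = √((3.51)² + (-9.43)²) = 10.063 nmi.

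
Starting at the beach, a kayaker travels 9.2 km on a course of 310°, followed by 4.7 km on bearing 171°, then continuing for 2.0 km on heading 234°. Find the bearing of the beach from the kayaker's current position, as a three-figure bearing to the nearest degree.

091°

Leg 1 (310°, 9.2 km): east 9.2 sin 310° = -7.05, north 9.2 cos 310° = 5.91
Leg 2 (171°, 4.7 km): east 4.7 sin 171° = 0.74, north 4.7 cos 171° = -4.64
Leg 3 (234°, 2.0 km): east 2.0 sin 234° = -1.62, north 2.0 cos 234° = -1.18
Net displacement: -7.93 east, 0.10 north. Direction back to start is (7.93, -0.10): bearing = atan2(7.93, -0.10) mod 360° = 90.69° ≈ 091°.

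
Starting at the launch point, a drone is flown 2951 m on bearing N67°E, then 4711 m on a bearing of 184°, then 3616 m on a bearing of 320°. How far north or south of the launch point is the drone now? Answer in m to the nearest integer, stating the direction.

776 m south

Leg 1 (N67°E, 2951 m): east 2951 sin 67° = 2716.41, north 2951 cos 67° = 1153.05
Leg 2 (184°, 4711 m): east 4711 sin 184° = -328.62, north 4711 cos 184° = -4699.52
Leg 3 (320°, 3616 m): east 3616 sin 320° = -2324.32, north 3616 cos 320° = 2770.02
Net north component: -776.46 m.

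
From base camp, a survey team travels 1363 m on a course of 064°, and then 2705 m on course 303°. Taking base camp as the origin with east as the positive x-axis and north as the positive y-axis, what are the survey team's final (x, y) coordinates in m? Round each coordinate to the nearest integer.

Leg 1 (064°, 1363 m): east 1363 sin 64° = 1225.06, north 1363 cos 64° = 597.50
Leg 2 (303°, 2705 m): east 2705 sin 303° = -2268.60, north 2705 cos 303° = 1473.25
Summing: -1043.55 m east, 2070.75 m north → (-1044, 2071).

(-1044, 2071)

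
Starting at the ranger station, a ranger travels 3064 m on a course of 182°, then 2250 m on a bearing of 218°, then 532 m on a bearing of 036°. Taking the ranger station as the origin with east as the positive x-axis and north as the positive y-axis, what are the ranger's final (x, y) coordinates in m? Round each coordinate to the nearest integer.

Leg 1 (182°, 3064 m): east 3064 sin 182° = -106.93, north 3064 cos 182° = -3062.13
Leg 2 (218°, 2250 m): east 2250 sin 218° = -1385.24, north 2250 cos 218° = -1773.02
Leg 3 (036°, 532 m): east 532 sin 36° = 312.70, north 532 cos 36° = 430.40
Summing: -1179.47 m east, -4404.76 m north → (-1179, -4405).

(-1179, -4405)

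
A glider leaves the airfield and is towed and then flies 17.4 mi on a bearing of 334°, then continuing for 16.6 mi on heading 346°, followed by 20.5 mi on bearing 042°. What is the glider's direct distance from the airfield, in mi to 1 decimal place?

Leg 1 (334°, 17.4 mi): east 17.4 sin 334° = -7.63, north 17.4 cos 334° = 15.64
Leg 2 (346°, 16.6 mi): east 16.6 sin 346° = -4.02, north 16.6 cos 346° = 16.11
Leg 3 (042°, 20.5 mi): east 20.5 sin 42° = 13.72, north 20.5 cos 42° = 15.23
Net: 2.07 east, 46.98 north. Distance = √((2.07)² + (46.98)²) = 47.026 mi.

47.0 mi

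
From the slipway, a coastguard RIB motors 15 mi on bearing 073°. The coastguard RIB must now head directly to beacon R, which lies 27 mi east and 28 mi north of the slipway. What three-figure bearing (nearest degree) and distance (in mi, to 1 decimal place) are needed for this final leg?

028°, 26.8 mi

Leg 1 (073°, 15 mi): east 15 sin 73° = 14.34, north 15 cos 73° = 4.39
Current position: (14.34, 4.39). Target: (27, 28). Remaining: Δeast = 12.66, Δnorth = 23.61.
Bearing = atan2(12.66, 23.61) mod 360° = 28.19°; distance = √((12.66)² + (23.61)²) = 26.792 mi.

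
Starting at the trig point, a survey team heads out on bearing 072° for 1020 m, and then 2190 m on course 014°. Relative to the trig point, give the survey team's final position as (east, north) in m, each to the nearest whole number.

Leg 1 (072°, 1020 m): east 1020 sin 72° = 970.08, north 1020 cos 72° = 315.20
Leg 2 (014°, 2190 m): east 2190 sin 14° = 529.81, north 2190 cos 14° = 2124.95
Summing: 1499.89 m east, 2440.14 m north → (1500, 2440).

(1500, 2440)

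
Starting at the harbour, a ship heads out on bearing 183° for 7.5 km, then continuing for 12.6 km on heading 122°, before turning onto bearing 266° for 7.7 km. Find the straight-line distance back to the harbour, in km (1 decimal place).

Leg 1 (183°, 7.5 km): east 7.5 sin 183° = -0.39, north 7.5 cos 183° = -7.49
Leg 2 (122°, 12.6 km): east 12.6 sin 122° = 10.69, north 12.6 cos 122° = -6.68
Leg 3 (266°, 7.7 km): east 7.7 sin 266° = -7.68, north 7.7 cos 266° = -0.54
Net: 2.61 east, -14.70 north. Distance = √((2.61)² + (-14.70)²) = 14.934 km.

14.9 km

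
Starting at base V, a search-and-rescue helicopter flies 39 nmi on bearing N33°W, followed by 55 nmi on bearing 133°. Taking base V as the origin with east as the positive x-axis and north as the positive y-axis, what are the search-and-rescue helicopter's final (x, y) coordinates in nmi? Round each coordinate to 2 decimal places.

Leg 1 (N33°W, 39 nmi): east 39 sin 327° = -21.24, north 39 cos 327° = 32.71
Leg 2 (133°, 55 nmi): east 55 sin 133° = 40.22, north 55 cos 133° = -37.51
Summing: 18.98 nmi east, -4.80 nmi north → (18.98, -4.80).

(18.98, -4.80)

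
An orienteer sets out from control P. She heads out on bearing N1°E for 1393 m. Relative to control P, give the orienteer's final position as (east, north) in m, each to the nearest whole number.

Leg 1 (N1°E, 1393 m): east 1393 sin 1° = 24.31, north 1393 cos 1° = 1392.79
Summing: 24.31 m east, 1392.79 m north → (24, 1393).

(24, 1393)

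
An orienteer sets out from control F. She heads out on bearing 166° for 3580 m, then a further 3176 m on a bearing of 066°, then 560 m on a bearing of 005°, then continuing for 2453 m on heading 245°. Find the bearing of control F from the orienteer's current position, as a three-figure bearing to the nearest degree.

329°

Leg 1 (166°, 3580 m): east 3580 sin 166° = 866.08, north 3580 cos 166° = -3473.66
Leg 2 (066°, 3176 m): east 3176 sin 66° = 2901.42, north 3176 cos 66° = 1291.80
Leg 3 (005°, 560 m): east 560 sin 5° = 48.81, north 560 cos 5° = 557.87
Leg 4 (245°, 2453 m): east 2453 sin 245° = -2223.17, north 2453 cos 245° = -1036.68
Net displacement: 1593.13 east, -2660.68 north. Direction back to start is (-1593.13, 2660.68): bearing = atan2(-1593.13, 2660.68) mod 360° = 329.09° ≈ 329°.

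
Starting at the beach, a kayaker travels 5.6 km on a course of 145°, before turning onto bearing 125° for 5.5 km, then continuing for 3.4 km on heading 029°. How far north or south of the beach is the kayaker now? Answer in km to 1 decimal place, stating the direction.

4.8 km south

Leg 1 (145°, 5.6 km): east 5.6 sin 145° = 3.21, north 5.6 cos 145° = -4.59
Leg 2 (125°, 5.5 km): east 5.5 sin 125° = 4.51, north 5.5 cos 125° = -3.15
Leg 3 (029°, 3.4 km): east 3.4 sin 29° = 1.65, north 3.4 cos 29° = 2.97
Net north component: -4.77 km.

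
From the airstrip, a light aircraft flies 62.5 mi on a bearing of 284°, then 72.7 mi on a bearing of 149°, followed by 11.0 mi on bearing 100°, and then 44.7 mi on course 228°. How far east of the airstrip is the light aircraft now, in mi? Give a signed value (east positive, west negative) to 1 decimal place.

Leg 1 (284°, 62.5 mi): east 62.5 sin 284° = -60.64, north 62.5 cos 284° = 15.12
Leg 2 (149°, 72.7 mi): east 72.7 sin 149° = 37.44, north 72.7 cos 149° = -62.32
Leg 3 (100°, 11.0 mi): east 11.0 sin 100° = 10.83, north 11.0 cos 100° = -1.91
Leg 4 (228°, 44.7 mi): east 44.7 sin 228° = -33.22, north 44.7 cos 228° = -29.91
Net east component: -45.59 mi.

-45.6 mi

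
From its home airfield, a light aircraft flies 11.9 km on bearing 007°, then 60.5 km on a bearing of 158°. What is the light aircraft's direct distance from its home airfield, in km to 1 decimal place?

50.4 km

Leg 1 (007°, 11.9 km): east 11.9 sin 7° = 1.45, north 11.9 cos 7° = 11.81
Leg 2 (158°, 60.5 km): east 60.5 sin 158° = 22.66, north 60.5 cos 158° = -56.09
Net: 24.11 east, -44.28 north. Distance = √((24.11)² + (-44.28)²) = 50.423 km.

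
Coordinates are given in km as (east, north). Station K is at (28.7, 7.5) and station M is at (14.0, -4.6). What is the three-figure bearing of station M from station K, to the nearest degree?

231°

Δeast = 14.0 − 28.7 = -14.70; Δnorth = -4.6 − 7.5 = -12.10.
Bearing = atan2(Δeast, Δnorth) mod 360° = 230.54° ≈ 231°.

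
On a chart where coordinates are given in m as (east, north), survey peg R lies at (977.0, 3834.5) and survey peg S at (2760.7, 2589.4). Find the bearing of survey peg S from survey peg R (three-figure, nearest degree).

125°

Δeast = 2760.7 − 977.0 = 1783.70; Δnorth = 2589.4 − 3834.5 = -1245.10.
Bearing = atan2(Δeast, Δnorth) mod 360° = 124.92° ≈ 125°.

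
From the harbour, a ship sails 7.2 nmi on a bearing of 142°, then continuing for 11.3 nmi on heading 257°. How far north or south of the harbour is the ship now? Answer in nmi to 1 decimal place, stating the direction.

Leg 1 (142°, 7.2 nmi): east 7.2 sin 142° = 4.43, north 7.2 cos 142° = -5.67
Leg 2 (257°, 11.3 nmi): east 11.3 sin 257° = -11.01, north 11.3 cos 257° = -2.54
Net north component: -8.22 nmi.

8.2 nmi south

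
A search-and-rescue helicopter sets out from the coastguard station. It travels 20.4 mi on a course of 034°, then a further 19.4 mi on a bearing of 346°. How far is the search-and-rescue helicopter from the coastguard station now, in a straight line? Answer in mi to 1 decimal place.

36.4 mi

Leg 1 (034°, 20.4 mi): east 20.4 sin 34° = 11.41, north 20.4 cos 34° = 16.91
Leg 2 (346°, 19.4 mi): east 19.4 sin 346° = -4.69, north 19.4 cos 346° = 18.82
Net: 6.71 east, 35.74 north. Distance = √((6.71)² + (35.74)²) = 36.361 mi.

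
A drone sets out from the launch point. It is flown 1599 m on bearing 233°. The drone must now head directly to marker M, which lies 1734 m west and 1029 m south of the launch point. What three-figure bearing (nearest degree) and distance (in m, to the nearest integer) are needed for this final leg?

262°, 462 m

Leg 1 (233°, 1599 m): east 1599 sin 233° = -1277.02, north 1599 cos 233° = -962.30
Current position: (-1277.02, -962.30). Target: (-1734, -1029). Remaining: Δeast = -456.98, Δnorth = -66.70.
Bearing = atan2(-456.98, -66.70) mod 360° = 261.70°; distance = √((-456.98)² + (-66.70)²) = 461.824 m.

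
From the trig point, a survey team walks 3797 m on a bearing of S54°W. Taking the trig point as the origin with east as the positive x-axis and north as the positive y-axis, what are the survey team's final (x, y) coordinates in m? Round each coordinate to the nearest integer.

(-3072, -2232)

Leg 1 (S54°W, 3797 m): east 3797 sin 234° = -3071.84, north 3797 cos 234° = -2231.82
Summing: -3071.84 m east, -2231.82 m north → (-3072, -2232).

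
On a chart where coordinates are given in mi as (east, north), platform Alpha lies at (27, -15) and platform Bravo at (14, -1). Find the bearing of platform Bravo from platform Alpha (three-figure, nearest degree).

Δeast = 14 − 27 = -13.00; Δnorth = -1 − -15 = 14.00.
Bearing = atan2(Δeast, Δnorth) mod 360° = 317.12° ≈ 317°.

317°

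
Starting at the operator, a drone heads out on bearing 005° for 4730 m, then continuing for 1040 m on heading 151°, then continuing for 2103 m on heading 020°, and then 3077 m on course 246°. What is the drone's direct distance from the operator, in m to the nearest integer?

Leg 1 (005°, 4730 m): east 4730 sin 5° = 412.25, north 4730 cos 5° = 4712.00
Leg 2 (151°, 1040 m): east 1040 sin 151° = 504.20, north 1040 cos 151° = -909.60
Leg 3 (020°, 2103 m): east 2103 sin 20° = 719.27, north 2103 cos 20° = 1976.17
Leg 4 (246°, 3077 m): east 3077 sin 246° = -2810.98, north 3077 cos 246° = -1251.53
Net: -1175.26 east, 4527.04 north. Distance = √((-1175.26)² + (4527.04)²) = 4677.109 m.

4677 m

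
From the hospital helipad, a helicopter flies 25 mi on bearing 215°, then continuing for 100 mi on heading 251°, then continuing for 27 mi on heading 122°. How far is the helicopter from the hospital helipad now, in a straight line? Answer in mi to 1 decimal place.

109.2 mi

Leg 1 (215°, 25 mi): east 25 sin 215° = -14.34, north 25 cos 215° = -20.48
Leg 2 (251°, 100 mi): east 100 sin 251° = -94.55, north 100 cos 251° = -32.56
Leg 3 (122°, 27 mi): east 27 sin 122° = 22.90, north 27 cos 122° = -14.31
Net: -85.99 east, -67.34 north. Distance = √((-85.99)² + (-67.34)²) = 109.225 mi.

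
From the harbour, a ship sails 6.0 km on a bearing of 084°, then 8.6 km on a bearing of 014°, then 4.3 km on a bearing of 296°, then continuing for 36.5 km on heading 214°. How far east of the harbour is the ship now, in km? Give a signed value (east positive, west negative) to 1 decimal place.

-16.2 km

Leg 1 (084°, 6.0 km): east 6.0 sin 84° = 5.97, north 6.0 cos 84° = 0.63
Leg 2 (014°, 8.6 km): east 8.6 sin 14° = 2.08, north 8.6 cos 14° = 8.34
Leg 3 (296°, 4.3 km): east 4.3 sin 296° = -3.86, north 4.3 cos 296° = 1.88
Leg 4 (214°, 36.5 km): east 36.5 sin 214° = -20.41, north 36.5 cos 214° = -30.26
Net east component: -16.23 km.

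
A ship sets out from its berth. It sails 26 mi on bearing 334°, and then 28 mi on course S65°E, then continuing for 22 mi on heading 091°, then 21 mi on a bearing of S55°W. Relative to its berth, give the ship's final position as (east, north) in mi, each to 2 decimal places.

Leg 1 (334°, 26 mi): east 26 sin 334° = -11.40, north 26 cos 334° = 23.37
Leg 2 (S65°E, 28 mi): east 28 sin 115° = 25.38, north 28 cos 115° = -11.83
Leg 3 (091°, 22 mi): east 22 sin 91° = 22.00, north 22 cos 91° = -0.38
Leg 4 (S55°W, 21 mi): east 21 sin 235° = -17.20, north 21 cos 235° = -12.05
Summing: 18.77 mi east, -0.89 mi north → (18.77, -0.89).

(18.77, -0.89)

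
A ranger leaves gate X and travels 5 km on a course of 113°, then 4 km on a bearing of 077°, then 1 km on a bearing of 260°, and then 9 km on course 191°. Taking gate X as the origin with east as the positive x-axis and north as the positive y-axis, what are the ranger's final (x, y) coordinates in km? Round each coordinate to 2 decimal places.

(5.80, -10.06)

Leg 1 (113°, 5 km): east 5 sin 113° = 4.60, north 5 cos 113° = -1.95
Leg 2 (077°, 4 km): east 4 sin 77° = 3.90, north 4 cos 77° = 0.90
Leg 3 (260°, 1 km): east 1 sin 260° = -0.98, north 1 cos 260° = -0.17
Leg 4 (191°, 9 km): east 9 sin 191° = -1.72, north 9 cos 191° = -8.83
Summing: 5.80 km east, -10.06 km north → (5.80, -10.06).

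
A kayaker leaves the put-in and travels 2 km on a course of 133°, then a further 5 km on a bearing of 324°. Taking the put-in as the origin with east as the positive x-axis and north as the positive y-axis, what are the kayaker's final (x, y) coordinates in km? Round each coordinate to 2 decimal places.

(-1.48, 2.68)

Leg 1 (133°, 2 km): east 2 sin 133° = 1.46, north 2 cos 133° = -1.36
Leg 2 (324°, 5 km): east 5 sin 324° = -2.94, north 5 cos 324° = 4.05
Summing: -1.48 km east, 2.68 km north → (-1.48, 2.68).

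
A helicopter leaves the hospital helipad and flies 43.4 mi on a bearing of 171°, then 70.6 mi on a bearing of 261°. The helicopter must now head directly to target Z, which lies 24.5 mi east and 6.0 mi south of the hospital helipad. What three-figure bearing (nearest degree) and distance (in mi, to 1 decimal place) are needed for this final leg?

061°, 99.7 mi

Leg 1 (171°, 43.4 mi): east 43.4 sin 171° = 6.79, north 43.4 cos 171° = -42.87
Leg 2 (261°, 70.6 mi): east 70.6 sin 261° = -69.73, north 70.6 cos 261° = -11.04
Current position: (-62.94, -53.91). Target: (24.5, -6.0). Remaining: Δeast = 87.44, Δnorth = 47.91.
Bearing = atan2(87.44, 47.91) mod 360° = 61.28°; distance = √((87.44)² + (47.91)²) = 99.707 mi.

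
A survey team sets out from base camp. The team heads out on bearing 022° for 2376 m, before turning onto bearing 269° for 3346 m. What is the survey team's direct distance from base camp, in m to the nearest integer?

Leg 1 (022°, 2376 m): east 2376 sin 22° = 890.07, north 2376 cos 22° = 2202.99
Leg 2 (269°, 3346 m): east 3346 sin 269° = -3345.49, north 3346 cos 269° = -58.40
Net: -2455.43 east, 2144.59 north. Distance = √((-2455.43)² + (2144.59)²) = 3260.121 m.

3260 m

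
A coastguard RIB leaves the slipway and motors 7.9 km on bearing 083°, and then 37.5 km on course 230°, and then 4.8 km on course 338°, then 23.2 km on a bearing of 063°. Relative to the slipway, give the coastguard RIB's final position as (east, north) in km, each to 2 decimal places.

Leg 1 (083°, 7.9 km): east 7.9 sin 83° = 7.84, north 7.9 cos 83° = 0.96
Leg 2 (230°, 37.5 km): east 37.5 sin 230° = -28.73, north 37.5 cos 230° = -24.10
Leg 3 (338°, 4.8 km): east 4.8 sin 338° = -1.80, north 4.8 cos 338° = 4.45
Leg 4 (063°, 23.2 km): east 23.2 sin 63° = 20.67, north 23.2 cos 63° = 10.53
Summing: -2.01 km east, -8.16 km north → (-2.01, -8.16).

(-2.01, -8.16)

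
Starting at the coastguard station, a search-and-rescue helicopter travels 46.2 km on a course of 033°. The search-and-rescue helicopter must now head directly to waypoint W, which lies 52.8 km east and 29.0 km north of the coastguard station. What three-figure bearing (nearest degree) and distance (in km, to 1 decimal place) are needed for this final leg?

Leg 1 (033°, 46.2 km): east 46.2 sin 33° = 25.16, north 46.2 cos 33° = 38.75
Current position: (25.16, 38.75). Target: (52.8, 29.0). Remaining: Δeast = 27.64, Δnorth = -9.75.
Bearing = atan2(27.64, -9.75) mod 360° = 109.43°; distance = √((27.64)² + (-9.75)²) = 29.306 km.

109°, 29.3 km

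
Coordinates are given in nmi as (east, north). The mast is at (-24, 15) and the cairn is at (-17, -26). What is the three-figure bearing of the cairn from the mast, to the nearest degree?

Δeast = -17 − -24 = 7.00; Δnorth = -26 − 15 = -41.00.
Bearing = atan2(Δeast, Δnorth) mod 360° = 170.31° ≈ 170°.

170°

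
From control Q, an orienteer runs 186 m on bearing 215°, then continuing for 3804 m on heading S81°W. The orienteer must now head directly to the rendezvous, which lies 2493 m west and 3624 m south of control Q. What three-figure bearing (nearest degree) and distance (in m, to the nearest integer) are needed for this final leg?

155°, 3187 m

Leg 1 (215°, 186 m): east 186 sin 215° = -106.69, north 186 cos 215° = -152.36
Leg 2 (S81°W, 3804 m): east 3804 sin 261° = -3757.17, north 3804 cos 261° = -595.08
Current position: (-3863.85, -747.44). Target: (-2493, -3624). Remaining: Δeast = 1370.85, Δnorth = -2876.56.
Bearing = atan2(1370.85, -2876.56) mod 360° = 154.52°; distance = √((1370.85)² + (-2876.56)²) = 3186.509 m.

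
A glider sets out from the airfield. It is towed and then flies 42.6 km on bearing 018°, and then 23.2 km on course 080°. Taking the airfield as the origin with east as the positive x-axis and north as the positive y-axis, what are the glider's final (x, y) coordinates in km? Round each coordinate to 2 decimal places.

Leg 1 (018°, 42.6 km): east 42.6 sin 18° = 13.16, north 42.6 cos 18° = 40.52
Leg 2 (080°, 23.2 km): east 23.2 sin 80° = 22.85, north 23.2 cos 80° = 4.03
Summing: 36.01 km east, 44.54 km north → (36.01, 44.54).

(36.01, 44.54)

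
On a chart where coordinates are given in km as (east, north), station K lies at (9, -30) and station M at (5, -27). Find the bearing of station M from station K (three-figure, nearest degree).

307°

Δeast = 5 − 9 = -4.00; Δnorth = -27 − -30 = 3.00.
Bearing = atan2(Δeast, Δnorth) mod 360° = 306.87° ≈ 307°.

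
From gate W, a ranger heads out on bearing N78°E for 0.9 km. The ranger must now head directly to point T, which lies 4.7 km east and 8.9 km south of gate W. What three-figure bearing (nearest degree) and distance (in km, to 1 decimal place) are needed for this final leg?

157°, 9.9 km

Leg 1 (N78°E, 0.9 km): east 0.9 sin 78° = 0.88, north 0.9 cos 78° = 0.19
Current position: (0.88, 0.19). Target: (4.7, -8.9). Remaining: Δeast = 3.82, Δnorth = -9.09.
Bearing = atan2(3.82, -9.09) mod 360° = 157.20°; distance = √((3.82)² + (-9.09)²) = 9.857 km.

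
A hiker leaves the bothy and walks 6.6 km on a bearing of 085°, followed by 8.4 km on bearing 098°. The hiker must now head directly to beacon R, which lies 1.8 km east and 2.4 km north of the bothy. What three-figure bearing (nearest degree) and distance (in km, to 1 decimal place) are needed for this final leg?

Leg 1 (085°, 6.6 km): east 6.6 sin 85° = 6.57, north 6.6 cos 85° = 0.58
Leg 2 (098°, 8.4 km): east 8.4 sin 98° = 8.32, north 8.4 cos 98° = -1.17
Current position: (14.89, -0.59). Target: (1.8, 2.4). Remaining: Δeast = -13.09, Δnorth = 2.99.
Bearing = atan2(-13.09, 2.99) mod 360° = 282.88°; distance = √((-13.09)² + (2.99)²) = 13.431 km.

283°, 13.4 km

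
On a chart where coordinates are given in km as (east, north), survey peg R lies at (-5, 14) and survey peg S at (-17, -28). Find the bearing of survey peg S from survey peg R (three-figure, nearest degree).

Δeast = -17 − -5 = -12.00; Δnorth = -28 − 14 = -42.00.
Bearing = atan2(Δeast, Δnorth) mod 360° = 195.95° ≈ 196°.

196°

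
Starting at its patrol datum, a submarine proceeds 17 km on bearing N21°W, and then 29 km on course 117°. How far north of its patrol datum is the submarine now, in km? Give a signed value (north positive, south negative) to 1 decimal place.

Leg 1 (N21°W, 17 km): east 17 sin 339° = -6.09, north 17 cos 339° = 15.87
Leg 2 (117°, 29 km): east 29 sin 117° = 25.84, north 29 cos 117° = -13.17
Net north component: 2.71 km.

2.7 km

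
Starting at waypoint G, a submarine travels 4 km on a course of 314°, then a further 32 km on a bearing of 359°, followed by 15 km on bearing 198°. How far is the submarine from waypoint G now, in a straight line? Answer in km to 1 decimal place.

22.0 km

Leg 1 (314°, 4 km): east 4 sin 314° = -2.88, north 4 cos 314° = 2.78
Leg 2 (359°, 32 km): east 32 sin 359° = -0.56, north 32 cos 359° = 32.00
Leg 3 (198°, 15 km): east 15 sin 198° = -4.64, north 15 cos 198° = -14.27
Net: -8.07 east, 20.51 north. Distance = √((-8.07)² + (20.51)²) = 22.039 km.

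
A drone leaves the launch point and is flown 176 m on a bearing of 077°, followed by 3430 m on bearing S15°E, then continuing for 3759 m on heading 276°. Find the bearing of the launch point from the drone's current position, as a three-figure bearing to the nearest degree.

Leg 1 (077°, 176 m): east 176 sin 77° = 171.49, north 176 cos 77° = 39.59
Leg 2 (S15°E, 3430 m): east 3430 sin 165° = 887.75, north 3430 cos 165° = -3313.13
Leg 3 (276°, 3759 m): east 3759 sin 276° = -3738.41, north 3759 cos 276° = 392.92
Net displacement: -2679.17 east, -2880.61 north. Direction back to start is (2679.17, 2880.61): bearing = atan2(2679.17, 2880.61) mod 360° = 42.92° ≈ 043°.

043°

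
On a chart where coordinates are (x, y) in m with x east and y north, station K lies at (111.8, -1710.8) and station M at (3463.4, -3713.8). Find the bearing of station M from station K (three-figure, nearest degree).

121°

Δeast = 3463.4 − 111.8 = 3351.60; Δnorth = -3713.8 − -1710.8 = -2003.00.
Bearing = atan2(Δeast, Δnorth) mod 360° = 120.86° ≈ 121°.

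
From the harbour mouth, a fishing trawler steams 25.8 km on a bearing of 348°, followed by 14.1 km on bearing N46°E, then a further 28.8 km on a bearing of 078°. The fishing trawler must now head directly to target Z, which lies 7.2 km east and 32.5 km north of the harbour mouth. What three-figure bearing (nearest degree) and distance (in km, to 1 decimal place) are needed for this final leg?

Leg 1 (348°, 25.8 km): east 25.8 sin 348° = -5.36, north 25.8 cos 348° = 25.24
Leg 2 (N46°E, 14.1 km): east 14.1 sin 46° = 10.14, north 14.1 cos 46° = 9.79
Leg 3 (078°, 28.8 km): east 28.8 sin 78° = 28.17, north 28.8 cos 78° = 5.99
Current position: (32.95, 41.02). Target: (7.2, 32.5). Remaining: Δeast = -25.75, Δnorth = -8.52.
Bearing = atan2(-25.75, -8.52) mod 360° = 251.69°; distance = √((-25.75)² + (-8.52)²) = 27.122 km.

252°, 27.1 km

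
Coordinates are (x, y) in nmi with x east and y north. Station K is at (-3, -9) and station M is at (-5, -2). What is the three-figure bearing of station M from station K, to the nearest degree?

344°

Δeast = -5 − -3 = -2.00; Δnorth = -2 − -9 = 7.00.
Bearing = atan2(Δeast, Δnorth) mod 360° = 344.05° ≈ 344°.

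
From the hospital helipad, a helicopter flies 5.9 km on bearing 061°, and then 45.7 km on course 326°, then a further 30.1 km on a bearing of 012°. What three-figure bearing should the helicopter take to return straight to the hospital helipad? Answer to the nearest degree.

Leg 1 (061°, 5.9 km): east 5.9 sin 61° = 5.16, north 5.9 cos 61° = 2.86
Leg 2 (326°, 45.7 km): east 45.7 sin 326° = -25.56, north 45.7 cos 326° = 37.89
Leg 3 (012°, 30.1 km): east 30.1 sin 12° = 6.26, north 30.1 cos 12° = 29.44
Net displacement: -14.14 east, 70.19 north. Direction back to start is (14.14, -70.19): bearing = atan2(14.14, -70.19) mod 360° = 168.61° ≈ 169°.

169°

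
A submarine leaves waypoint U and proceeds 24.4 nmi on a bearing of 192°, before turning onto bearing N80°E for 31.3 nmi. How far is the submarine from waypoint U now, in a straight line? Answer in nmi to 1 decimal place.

31.7 nmi

Leg 1 (192°, 24.4 nmi): east 24.4 sin 192° = -5.07, north 24.4 cos 192° = -23.87
Leg 2 (N80°E, 31.3 nmi): east 31.3 sin 80° = 30.82, north 31.3 cos 80° = 5.44
Net: 25.75 east, -18.43 north. Distance = √((25.75)² + (-18.43)²) = 31.668 nmi.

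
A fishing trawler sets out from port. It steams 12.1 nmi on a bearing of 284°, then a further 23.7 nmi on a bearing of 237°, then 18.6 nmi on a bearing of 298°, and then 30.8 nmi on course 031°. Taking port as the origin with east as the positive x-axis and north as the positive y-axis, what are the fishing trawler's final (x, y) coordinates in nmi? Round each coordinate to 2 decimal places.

(-32.18, 25.15)

Leg 1 (284°, 12.1 nmi): east 12.1 sin 284° = -11.74, north 12.1 cos 284° = 2.93
Leg 2 (237°, 23.7 nmi): east 23.7 sin 237° = -19.88, north 23.7 cos 237° = -12.91
Leg 3 (298°, 18.6 nmi): east 18.6 sin 298° = -16.42, north 18.6 cos 298° = 8.73
Leg 4 (031°, 30.8 nmi): east 30.8 sin 31° = 15.86, north 30.8 cos 31° = 26.40
Summing: -32.18 nmi east, 25.15 nmi north → (-32.18, 25.15).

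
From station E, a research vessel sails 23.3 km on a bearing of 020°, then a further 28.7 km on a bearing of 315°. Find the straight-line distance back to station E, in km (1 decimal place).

Leg 1 (020°, 23.3 km): east 23.3 sin 20° = 7.97, north 23.3 cos 20° = 21.89
Leg 2 (315°, 28.7 km): east 28.7 sin 315° = -20.29, north 28.7 cos 315° = 20.29
Net: -12.32 east, 42.19 north. Distance = √((-12.32)² + (42.19)²) = 43.952 km.

44.0 km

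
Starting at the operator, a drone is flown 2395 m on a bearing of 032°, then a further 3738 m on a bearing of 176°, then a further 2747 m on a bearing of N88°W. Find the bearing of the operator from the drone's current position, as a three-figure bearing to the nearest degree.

Leg 1 (032°, 2395 m): east 2395 sin 32° = 1269.16, north 2395 cos 32° = 2031.08
Leg 2 (176°, 3738 m): east 3738 sin 176° = 260.75, north 3738 cos 176° = -3728.89
Leg 3 (N88°W, 2747 m): east 2747 sin 272° = -2745.33, north 2747 cos 272° = 95.87
Net displacement: -1215.42 east, -1601.95 north. Direction back to start is (1215.42, 1601.95): bearing = atan2(1215.42, 1601.95) mod 360° = 37.19° ≈ 037°.

037°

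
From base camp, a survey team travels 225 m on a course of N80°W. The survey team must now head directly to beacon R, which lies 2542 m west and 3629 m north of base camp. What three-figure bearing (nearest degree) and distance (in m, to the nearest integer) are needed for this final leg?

Leg 1 (N80°W, 225 m): east 225 sin 280° = -221.58, north 225 cos 280° = 39.07
Current position: (-221.58, 39.07). Target: (-2542, 3629). Remaining: Δeast = -2320.42, Δnorth = 3589.93.
Bearing = atan2(-2320.42, 3589.93) mod 360° = 327.12°; distance = √((-2320.42)² + (3589.93)²) = 4274.568 m.

327°, 4275 m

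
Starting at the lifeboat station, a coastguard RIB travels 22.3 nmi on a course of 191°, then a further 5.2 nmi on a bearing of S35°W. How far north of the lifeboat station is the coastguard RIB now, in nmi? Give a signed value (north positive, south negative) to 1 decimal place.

Leg 1 (191°, 22.3 nmi): east 22.3 sin 191° = -4.26, north 22.3 cos 191° = -21.89
Leg 2 (S35°W, 5.2 nmi): east 5.2 sin 215° = -2.98, north 5.2 cos 215° = -4.26
Net north component: -26.15 nmi.

-26.1 nmi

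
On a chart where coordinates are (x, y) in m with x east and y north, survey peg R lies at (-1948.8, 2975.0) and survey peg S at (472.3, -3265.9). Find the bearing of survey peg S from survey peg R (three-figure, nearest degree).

159°

Δeast = 472.3 − -1948.8 = 2421.10; Δnorth = -3265.9 − 2975.0 = -6240.90.
Bearing = atan2(Δeast, Δnorth) mod 360° = 158.80° ≈ 159°.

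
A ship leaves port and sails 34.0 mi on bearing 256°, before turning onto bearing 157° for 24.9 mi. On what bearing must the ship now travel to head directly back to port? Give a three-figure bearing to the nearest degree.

037°

Leg 1 (256°, 34.0 mi): east 34.0 sin 256° = -32.99, north 34.0 cos 256° = -8.23
Leg 2 (157°, 24.9 mi): east 24.9 sin 157° = 9.73, north 24.9 cos 157° = -22.92
Net displacement: -23.26 east, -31.15 north. Direction back to start is (23.26, 31.15): bearing = atan2(23.26, 31.15) mod 360° = 36.75° ≈ 037°.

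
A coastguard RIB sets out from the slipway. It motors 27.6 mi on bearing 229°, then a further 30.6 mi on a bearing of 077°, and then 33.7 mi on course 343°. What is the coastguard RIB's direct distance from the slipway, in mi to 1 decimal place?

21.0 mi

Leg 1 (229°, 27.6 mi): east 27.6 sin 229° = -20.83, north 27.6 cos 229° = -18.11
Leg 2 (077°, 30.6 mi): east 30.6 sin 77° = 29.82, north 30.6 cos 77° = 6.88
Leg 3 (343°, 33.7 mi): east 33.7 sin 343° = -9.85, north 33.7 cos 343° = 32.23
Net: -0.87 east, 21.00 north. Distance = √((-0.87)² + (21.00)²) = 21.022 mi.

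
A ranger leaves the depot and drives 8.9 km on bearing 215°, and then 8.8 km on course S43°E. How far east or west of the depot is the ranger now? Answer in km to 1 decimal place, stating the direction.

0.9 km east

Leg 1 (215°, 8.9 km): east 8.9 sin 215° = -5.10, north 8.9 cos 215° = -7.29
Leg 2 (S43°E, 8.8 km): east 8.8 sin 137° = 6.00, north 8.8 cos 137° = -6.44
Net east component: 0.90 km.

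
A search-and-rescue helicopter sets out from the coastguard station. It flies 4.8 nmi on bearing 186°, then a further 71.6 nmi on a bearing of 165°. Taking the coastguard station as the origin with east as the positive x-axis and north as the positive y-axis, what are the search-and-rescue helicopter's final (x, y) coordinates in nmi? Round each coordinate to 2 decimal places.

(18.03, -73.93)

Leg 1 (186°, 4.8 nmi): east 4.8 sin 186° = -0.50, north 4.8 cos 186° = -4.77
Leg 2 (165°, 71.6 nmi): east 71.6 sin 165° = 18.53, north 71.6 cos 165° = -69.16
Summing: 18.03 nmi east, -73.93 nmi north → (18.03, -73.93).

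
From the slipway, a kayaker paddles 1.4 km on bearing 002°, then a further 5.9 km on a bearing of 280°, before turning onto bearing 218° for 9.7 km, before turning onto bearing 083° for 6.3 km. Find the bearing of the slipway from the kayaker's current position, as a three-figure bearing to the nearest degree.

Leg 1 (002°, 1.4 km): east 1.4 sin 2° = 0.05, north 1.4 cos 2° = 1.40
Leg 2 (280°, 5.9 km): east 5.9 sin 280° = -5.81, north 5.9 cos 280° = 1.02
Leg 3 (218°, 9.7 km): east 9.7 sin 218° = -5.97, north 9.7 cos 218° = -7.64
Leg 4 (083°, 6.3 km): east 6.3 sin 83° = 6.25, north 6.3 cos 83° = 0.77
Net displacement: -5.48 east, -4.45 north. Direction back to start is (5.48, 4.45): bearing = atan2(5.48, 4.45) mod 360° = 50.91° ≈ 051°.

051°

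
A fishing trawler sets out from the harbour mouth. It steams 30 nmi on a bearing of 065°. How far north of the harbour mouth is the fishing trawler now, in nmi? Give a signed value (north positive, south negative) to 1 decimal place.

12.7 nmi

Leg 1 (065°, 30 nmi): east 30 sin 65° = 27.19, north 30 cos 65° = 12.68
Net north component: 12.68 nmi.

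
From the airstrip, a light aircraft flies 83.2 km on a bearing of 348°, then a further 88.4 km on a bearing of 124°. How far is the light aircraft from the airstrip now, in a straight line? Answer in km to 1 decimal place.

Leg 1 (348°, 83.2 km): east 83.2 sin 348° = -17.30, north 83.2 cos 348° = 81.38
Leg 2 (124°, 88.4 km): east 88.4 sin 124° = 73.29, north 88.4 cos 124° = -49.43
Net: 55.99 east, 31.95 north. Distance = √((55.99)² + (31.95)²) = 64.463 km.

64.5 km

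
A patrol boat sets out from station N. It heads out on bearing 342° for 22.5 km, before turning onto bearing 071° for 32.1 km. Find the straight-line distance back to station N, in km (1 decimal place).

Leg 1 (342°, 22.5 km): east 22.5 sin 342° = -6.95, north 22.5 cos 342° = 21.40
Leg 2 (071°, 32.1 km): east 32.1 sin 71° = 30.35, north 32.1 cos 71° = 10.45
Net: 23.40 east, 31.85 north. Distance = √((23.40)² + (31.85)²) = 39.521 km.

39.5 km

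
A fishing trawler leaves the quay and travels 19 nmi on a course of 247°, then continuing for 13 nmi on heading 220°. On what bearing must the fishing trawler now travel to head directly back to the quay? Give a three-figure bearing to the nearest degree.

Leg 1 (247°, 19 nmi): east 19 sin 247° = -17.49, north 19 cos 247° = -7.42
Leg 2 (220°, 13 nmi): east 13 sin 220° = -8.36, north 13 cos 220° = -9.96
Net displacement: -25.85 east, -17.38 north. Direction back to start is (25.85, 17.38): bearing = atan2(25.85, 17.38) mod 360° = 56.08° ≈ 056°.

056°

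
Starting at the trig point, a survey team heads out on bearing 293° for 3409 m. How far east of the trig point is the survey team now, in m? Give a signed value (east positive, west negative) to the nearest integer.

Leg 1 (293°, 3409 m): east 3409 sin 293° = -3138.00, north 3409 cos 293° = 1332.00
Net east component: -3138.00 m.

-3138 m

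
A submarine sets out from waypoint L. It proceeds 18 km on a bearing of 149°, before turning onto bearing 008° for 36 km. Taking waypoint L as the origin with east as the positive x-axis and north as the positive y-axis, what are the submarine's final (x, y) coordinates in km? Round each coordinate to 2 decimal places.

Leg 1 (149°, 18 km): east 18 sin 149° = 9.27, north 18 cos 149° = -15.43
Leg 2 (008°, 36 km): east 36 sin 8° = 5.01, north 36 cos 8° = 35.65
Summing: 14.28 km east, 20.22 km north → (14.28, 20.22).

(14.28, 20.22)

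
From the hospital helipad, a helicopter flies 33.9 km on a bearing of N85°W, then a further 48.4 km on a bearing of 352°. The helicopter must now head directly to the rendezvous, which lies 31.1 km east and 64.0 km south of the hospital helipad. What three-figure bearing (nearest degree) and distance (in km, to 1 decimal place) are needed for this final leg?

148°, 135.4 km

Leg 1 (N85°W, 33.9 km): east 33.9 sin 275° = -33.77, north 33.9 cos 275° = 2.95
Leg 2 (352°, 48.4 km): east 48.4 sin 352° = -6.74, north 48.4 cos 352° = 47.93
Current position: (-40.51, 50.88). Target: (31.1, -64.0). Remaining: Δeast = 71.61, Δnorth = -114.88.
Bearing = atan2(71.61, -114.88) mod 360° = 148.06°; distance = √((71.61)² + (-114.88)²) = 135.373 km.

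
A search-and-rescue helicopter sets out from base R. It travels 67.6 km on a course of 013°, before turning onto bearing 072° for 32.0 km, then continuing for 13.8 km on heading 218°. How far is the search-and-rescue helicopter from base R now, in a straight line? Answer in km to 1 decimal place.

74.8 km

Leg 1 (013°, 67.6 km): east 67.6 sin 13° = 15.21, north 67.6 cos 13° = 65.87
Leg 2 (072°, 32.0 km): east 32.0 sin 72° = 30.43, north 32.0 cos 72° = 9.89
Leg 3 (218°, 13.8 km): east 13.8 sin 218° = -8.50, north 13.8 cos 218° = -10.87
Net: 37.14 east, 64.88 north. Distance = √((37.14)² + (64.88)²) = 74.762 km.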